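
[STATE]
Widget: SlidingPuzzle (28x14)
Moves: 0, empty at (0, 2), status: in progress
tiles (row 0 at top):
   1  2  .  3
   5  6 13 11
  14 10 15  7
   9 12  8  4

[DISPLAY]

┌────┬────┬────┬────┐       
│  1 │  2 │    │  3 │       
├────┼────┼────┼────┤       
│  5 │  6 │ 13 │ 11 │       
├────┼────┼────┼────┤       
│ 14 │ 10 │ 15 │  7 │       
├────┼────┼────┼────┤       
│  9 │ 12 │  8 │  4 │       
└────┴────┴────┴────┘       
Moves: 0                    
                            
                            
                            
                            


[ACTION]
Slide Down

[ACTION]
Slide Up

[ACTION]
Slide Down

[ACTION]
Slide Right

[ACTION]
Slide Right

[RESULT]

┌────┬────┬────┬────┐       
│    │  1 │  2 │  3 │       
├────┼────┼────┼────┤       
│  5 │  6 │ 13 │ 11 │       
├────┼────┼────┼────┤       
│ 14 │ 10 │ 15 │  7 │       
├────┼────┼────┼────┤       
│  9 │ 12 │  8 │  4 │       
└────┴────┴────┴────┘       
Moves: 4                    
                            
                            
                            
                            


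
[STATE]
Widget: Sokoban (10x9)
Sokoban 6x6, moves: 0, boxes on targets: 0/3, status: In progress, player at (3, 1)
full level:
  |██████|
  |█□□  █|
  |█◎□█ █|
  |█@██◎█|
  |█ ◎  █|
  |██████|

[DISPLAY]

██████    
█□□  █    
█◎□█ █    
█@██◎█    
█ ◎  █    
██████    
Moves: 0  
          
          


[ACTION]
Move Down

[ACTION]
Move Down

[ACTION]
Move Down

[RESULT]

██████    
█□□  █    
█◎□█ █    
█ ██◎█    
█@◎  █    
██████    
Moves: 1  
          
          


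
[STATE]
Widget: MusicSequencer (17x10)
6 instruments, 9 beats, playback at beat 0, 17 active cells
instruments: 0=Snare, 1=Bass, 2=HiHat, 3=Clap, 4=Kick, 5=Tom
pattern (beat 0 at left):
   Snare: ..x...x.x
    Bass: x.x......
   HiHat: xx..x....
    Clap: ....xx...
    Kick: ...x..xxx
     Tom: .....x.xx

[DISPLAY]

      ▼12345678  
 Snare··█···█·█  
  Bass█·█······  
 HiHat██··█····  
  Clap····██···  
  Kick···█··███  
   Tom·····█·██  
                 
                 
                 


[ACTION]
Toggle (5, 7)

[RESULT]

      ▼12345678  
 Snare··█···█·█  
  Bass█·█······  
 HiHat██··█····  
  Clap····██···  
  Kick···█··███  
   Tom·····█··█  
                 
                 
                 


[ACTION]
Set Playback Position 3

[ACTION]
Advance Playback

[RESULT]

      0123▼5678  
 Snare··█···█·█  
  Bass█·█······  
 HiHat██··█····  
  Clap····██···  
  Kick···█··███  
   Tom·····█··█  
                 
                 
                 


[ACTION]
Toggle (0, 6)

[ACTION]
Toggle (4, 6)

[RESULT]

      0123▼5678  
 Snare··█·····█  
  Bass█·█······  
 HiHat██··█····  
  Clap····██···  
  Kick···█···██  
   Tom·····█··█  
                 
                 
                 


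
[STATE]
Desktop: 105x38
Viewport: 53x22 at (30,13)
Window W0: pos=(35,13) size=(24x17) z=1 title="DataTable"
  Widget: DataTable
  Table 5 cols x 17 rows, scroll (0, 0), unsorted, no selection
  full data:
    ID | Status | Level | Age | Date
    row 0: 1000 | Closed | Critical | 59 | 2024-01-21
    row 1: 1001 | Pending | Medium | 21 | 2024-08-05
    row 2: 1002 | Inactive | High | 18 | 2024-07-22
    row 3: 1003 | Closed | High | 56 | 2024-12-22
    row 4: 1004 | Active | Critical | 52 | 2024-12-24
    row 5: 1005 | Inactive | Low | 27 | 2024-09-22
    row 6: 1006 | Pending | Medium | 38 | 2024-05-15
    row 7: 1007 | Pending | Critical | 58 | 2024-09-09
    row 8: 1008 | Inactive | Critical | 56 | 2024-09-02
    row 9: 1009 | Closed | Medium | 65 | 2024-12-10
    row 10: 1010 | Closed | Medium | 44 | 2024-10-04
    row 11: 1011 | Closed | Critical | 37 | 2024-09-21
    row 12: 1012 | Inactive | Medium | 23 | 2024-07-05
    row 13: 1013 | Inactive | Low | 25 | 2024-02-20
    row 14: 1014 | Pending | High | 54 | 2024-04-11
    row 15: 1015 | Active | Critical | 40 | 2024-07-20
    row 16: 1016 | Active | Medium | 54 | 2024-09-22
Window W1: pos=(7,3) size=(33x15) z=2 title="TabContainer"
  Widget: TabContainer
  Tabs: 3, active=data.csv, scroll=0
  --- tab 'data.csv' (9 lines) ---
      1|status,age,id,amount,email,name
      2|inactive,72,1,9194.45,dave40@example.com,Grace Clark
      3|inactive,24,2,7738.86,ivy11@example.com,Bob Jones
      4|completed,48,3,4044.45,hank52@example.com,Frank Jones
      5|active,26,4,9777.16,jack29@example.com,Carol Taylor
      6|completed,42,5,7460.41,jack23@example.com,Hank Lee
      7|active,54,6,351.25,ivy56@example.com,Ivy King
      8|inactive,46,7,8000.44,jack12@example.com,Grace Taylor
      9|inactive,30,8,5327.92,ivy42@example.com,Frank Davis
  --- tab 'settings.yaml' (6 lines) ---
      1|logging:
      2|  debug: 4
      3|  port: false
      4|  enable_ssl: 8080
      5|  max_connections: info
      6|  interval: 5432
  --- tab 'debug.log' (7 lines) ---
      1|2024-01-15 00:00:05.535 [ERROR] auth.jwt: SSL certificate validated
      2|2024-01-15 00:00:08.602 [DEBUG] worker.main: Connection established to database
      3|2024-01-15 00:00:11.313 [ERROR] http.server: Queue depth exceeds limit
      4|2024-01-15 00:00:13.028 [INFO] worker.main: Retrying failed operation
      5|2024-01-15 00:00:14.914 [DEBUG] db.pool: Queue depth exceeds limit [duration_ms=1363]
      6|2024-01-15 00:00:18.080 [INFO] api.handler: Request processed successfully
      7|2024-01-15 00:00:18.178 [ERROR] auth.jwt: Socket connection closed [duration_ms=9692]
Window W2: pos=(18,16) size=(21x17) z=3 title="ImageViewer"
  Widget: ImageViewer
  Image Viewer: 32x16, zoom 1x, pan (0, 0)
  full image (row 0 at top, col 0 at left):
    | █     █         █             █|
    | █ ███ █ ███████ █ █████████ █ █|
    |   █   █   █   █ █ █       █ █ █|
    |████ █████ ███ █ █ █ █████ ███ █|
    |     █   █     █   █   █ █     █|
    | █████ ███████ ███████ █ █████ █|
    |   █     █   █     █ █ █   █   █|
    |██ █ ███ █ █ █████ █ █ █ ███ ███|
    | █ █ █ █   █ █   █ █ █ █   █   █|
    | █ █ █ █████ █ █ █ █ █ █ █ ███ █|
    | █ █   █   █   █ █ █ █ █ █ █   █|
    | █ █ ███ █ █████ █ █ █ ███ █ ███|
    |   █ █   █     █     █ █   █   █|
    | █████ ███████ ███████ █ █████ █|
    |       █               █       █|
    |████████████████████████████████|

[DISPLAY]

,jack23@e┃━━━━━━━━━━━━━━━━━━┓                        
56@exampl┃aTable            ┃                        
jack12@ex┃──────────────────┨                        
━━━━━━━━┓┃│Status  │Level   ┃                        
r       ┃┛┼────────┼────────┃                        
────────┨0│Closed  │Critical┃                        
      █ ┃1│Pending │Medium  ┃                        
█████ █ ┃2│Inactive│High    ┃                        
█   █ █ ┃3│Closed  │High    ┃                        
███ █ █ ┃4│Active  │Critical┃                        
    █   ┃5│Inactive│Low     ┃                        
███ ████┃6│Pending │Medium  ┃                        
  █     ┃7│Pending │Critical┃                        
█ █████ ┃8│Inactive│Critical┃                        
█ █   █ ┃9│Closed  │Medium  ┃                        
█ █ █ █ ┃0│Closed  │Medium  ┃                        
█   █ █ ┃━━━━━━━━━━━━━━━━━━━┛                        
█████ █ ┃                                            
    █   ┃                                            
━━━━━━━━┛                                            
                                                     
                                                     


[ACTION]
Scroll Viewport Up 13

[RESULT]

                                                     
                                                     
                                                     
━━━━━━━━━┓                                           
         ┃                                           
─────────┨                                           
aml │ deb┃                                           
─────────┃                                           
mail,name┃                                           
dave40@ex┃                                           
ivy11@exa┃                                           
,hank52@e┃                                           
ck29@exam┃                                           
,jack23@e┃━━━━━━━━━━━━━━━━━━┓                        
56@exampl┃aTable            ┃                        
jack12@ex┃──────────────────┨                        
━━━━━━━━┓┃│Status  │Level   ┃                        
r       ┃┛┼────────┼────────┃                        
────────┨0│Closed  │Critical┃                        
      █ ┃1│Pending │Medium  ┃                        
█████ █ ┃2│Inactive│High    ┃                        
█   █ █ ┃3│Closed  │High    ┃                        


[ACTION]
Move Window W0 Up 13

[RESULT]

     ┏━━━━━━━━━━━━━━━━━━━━━━┓                        
     ┃ DataTable            ┃                        
     ┠──────────────────────┨                        
━━━━━━━━━┓│Status  │Level   ┃                        
         ┃┼────────┼────────┃                        
─────────┨│Closed  │Critical┃                        
aml │ deb┃│Pending │Medium  ┃                        
─────────┃│Inactive│High    ┃                        
mail,name┃│Closed  │High    ┃                        
dave40@ex┃│Active  │Critical┃                        
ivy11@exa┃│Inactive│Low     ┃                        
,hank52@e┃│Pending │Medium  ┃                        
ck29@exam┃│Pending │Critical┃                        
,jack23@e┃│Inactive│Critical┃                        
56@exampl┃│Closed  │Medium  ┃                        
jack12@ex┃│Closed  │Medium  ┃                        
━━━━━━━━┓┃━━━━━━━━━━━━━━━━━━┛                        
r       ┃┛                                           
────────┨                                            
      █ ┃                                            
█████ █ ┃                                            
█   █ █ ┃                                            


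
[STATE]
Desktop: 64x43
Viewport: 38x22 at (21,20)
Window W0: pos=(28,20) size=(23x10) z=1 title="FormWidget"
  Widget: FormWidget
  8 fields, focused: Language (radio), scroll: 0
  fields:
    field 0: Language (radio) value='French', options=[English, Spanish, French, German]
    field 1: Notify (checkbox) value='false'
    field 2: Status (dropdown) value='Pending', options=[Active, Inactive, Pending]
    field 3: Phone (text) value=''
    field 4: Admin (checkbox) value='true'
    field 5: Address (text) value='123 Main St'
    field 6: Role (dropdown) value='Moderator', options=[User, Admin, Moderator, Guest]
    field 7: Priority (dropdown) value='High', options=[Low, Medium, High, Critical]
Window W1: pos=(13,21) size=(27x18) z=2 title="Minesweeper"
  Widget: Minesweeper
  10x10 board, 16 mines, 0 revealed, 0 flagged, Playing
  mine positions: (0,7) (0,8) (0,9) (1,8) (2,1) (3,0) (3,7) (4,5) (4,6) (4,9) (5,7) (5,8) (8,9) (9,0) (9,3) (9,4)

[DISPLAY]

       ┏━━━━━━━━━━━━━━━━━━━━━┓        
━━━━━━━━━━━━━━━━━━┓          ┃        
eeper             ┃──────────┨        
──────────────────┨   ( ) Eng┃        
■■■               ┃   [ ]    ┃        
■■■               ┃   [Pend▼]┃        
■■■               ┃   [     ]┃        
■■■               ┃   [x]    ┃        
■■■               ┃   [123 M]┃        
■■■               ┃━━━━━━━━━━┛        
■■■               ┃                   
■■■               ┃                   
■■■               ┃                   
■■■               ┃                   
                  ┃                   
                  ┃                   
                  ┃                   
                  ┃                   
━━━━━━━━━━━━━━━━━━┛                   
                                      
                                      
                                      


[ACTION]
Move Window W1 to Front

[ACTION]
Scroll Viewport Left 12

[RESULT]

                   ┏━━━━━━━━━━━━━━━━━━
    ┏━━━━━━━━━━━━━━━━━━━━━━━━━┓       
    ┃ Minesweeper             ┃───────
    ┠─────────────────────────┨   ( ) 
    ┃■■■■■■■■■■               ┃   [ ] 
    ┃■■■■■■■■■■               ┃   [Pen
    ┃■■■■■■■■■■               ┃   [   
    ┃■■■■■■■■■■               ┃   [x] 
    ┃■■■■■■■■■■               ┃   [123
    ┃■■■■■■■■■■               ┃━━━━━━━
    ┃■■■■■■■■■■               ┃       
    ┃■■■■■■■■■■               ┃       
    ┃■■■■■■■■■■               ┃       
    ┃■■■■■■■■■■               ┃       
    ┃                         ┃       
    ┃                         ┃       
    ┃                         ┃       
    ┃                         ┃       
    ┗━━━━━━━━━━━━━━━━━━━━━━━━━┛       
                                      
                                      
                                      


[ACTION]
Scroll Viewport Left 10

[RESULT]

                            ┏━━━━━━━━━
             ┏━━━━━━━━━━━━━━━━━━━━━━━━
             ┃ Minesweeper            
             ┠────────────────────────
             ┃■■■■■■■■■■              
             ┃■■■■■■■■■■              
             ┃■■■■■■■■■■              
             ┃■■■■■■■■■■              
             ┃■■■■■■■■■■              
             ┃■■■■■■■■■■              
             ┃■■■■■■■■■■              
             ┃■■■■■■■■■■              
             ┃■■■■■■■■■■              
             ┃■■■■■■■■■■              
             ┃                        
             ┃                        
             ┃                        
             ┃                        
             ┗━━━━━━━━━━━━━━━━━━━━━━━━
                                      
                                      
                                      


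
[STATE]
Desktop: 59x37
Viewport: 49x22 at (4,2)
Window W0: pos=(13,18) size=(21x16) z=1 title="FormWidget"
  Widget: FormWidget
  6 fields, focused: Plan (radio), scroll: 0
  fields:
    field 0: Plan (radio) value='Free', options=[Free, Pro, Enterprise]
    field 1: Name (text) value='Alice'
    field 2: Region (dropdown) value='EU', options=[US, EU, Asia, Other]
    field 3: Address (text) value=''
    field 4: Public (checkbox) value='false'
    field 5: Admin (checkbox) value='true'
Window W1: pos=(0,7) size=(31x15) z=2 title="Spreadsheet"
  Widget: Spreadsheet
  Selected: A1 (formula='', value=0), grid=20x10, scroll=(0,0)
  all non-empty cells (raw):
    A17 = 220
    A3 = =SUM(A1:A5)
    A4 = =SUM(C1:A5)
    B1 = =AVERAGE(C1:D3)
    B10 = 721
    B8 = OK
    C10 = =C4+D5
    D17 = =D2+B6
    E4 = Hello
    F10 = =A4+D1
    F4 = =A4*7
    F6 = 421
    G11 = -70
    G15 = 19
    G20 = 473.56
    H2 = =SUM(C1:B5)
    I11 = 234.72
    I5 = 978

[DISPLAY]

                                                 
                                                 
                                                 
                                                 
                                                 
━━━━━━━━━━━━━━━━━━━━━━━━━━┓                      
readsheet                 ┃                      
──────────────────────────┨                      
                          ┃                      
    A       B       C     ┃                      
--------------------------┃                      
      [0]       0       0 ┃                      
        0       0       0 ┃                      
 #CIRC!         0       0 ┃                      
 #CIRC!         0       0 ┃                      
        0       0       0 ┃                      
        0       0       0 ┃━━┓                   
        0       0       0 ┃  ┃                   
        0OK             0 ┃──┨                   
━━━━━━━━━━━━━━━━━━━━━━━━━━┛ F┃                   
         ┃  Name:       [Ali]┃                   
         ┃  Region:     [EU▼]┃                   


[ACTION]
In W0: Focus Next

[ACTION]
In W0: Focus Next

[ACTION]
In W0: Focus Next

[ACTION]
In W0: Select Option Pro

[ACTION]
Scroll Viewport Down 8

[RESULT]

                          ┃                      
    A       B       C     ┃                      
--------------------------┃                      
      [0]       0       0 ┃                      
        0       0       0 ┃                      
 #CIRC!         0       0 ┃                      
 #CIRC!         0       0 ┃                      
        0       0       0 ┃                      
        0       0       0 ┃━━┓                   
        0       0       0 ┃  ┃                   
        0OK             0 ┃──┨                   
━━━━━━━━━━━━━━━━━━━━━━━━━━┛ F┃                   
         ┃  Name:       [Ali]┃                   
         ┃  Region:     [EU▼]┃                   
         ┃> Address:    [   ]┃                   
         ┃  Public:     [ ]  ┃                   
         ┃  Admin:      [x]  ┃                   
         ┃                   ┃                   
         ┃                   ┃                   
         ┃                   ┃                   
         ┃                   ┃                   
         ┃                   ┃                   


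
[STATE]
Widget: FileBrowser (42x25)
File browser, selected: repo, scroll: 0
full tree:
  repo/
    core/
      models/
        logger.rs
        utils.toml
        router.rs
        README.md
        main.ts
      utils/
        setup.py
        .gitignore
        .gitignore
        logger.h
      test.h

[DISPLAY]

> [-] repo/                               
    [+] core/                             
                                          
                                          
                                          
                                          
                                          
                                          
                                          
                                          
                                          
                                          
                                          
                                          
                                          
                                          
                                          
                                          
                                          
                                          
                                          
                                          
                                          
                                          
                                          


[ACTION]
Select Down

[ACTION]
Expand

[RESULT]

  [-] repo/                               
  > [-] core/                             
      [+] models/                         
      [+] utils/                          
      test.h                              
                                          
                                          
                                          
                                          
                                          
                                          
                                          
                                          
                                          
                                          
                                          
                                          
                                          
                                          
                                          
                                          
                                          
                                          
                                          
                                          


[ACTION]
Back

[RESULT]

> [+] repo/                               
                                          
                                          
                                          
                                          
                                          
                                          
                                          
                                          
                                          
                                          
                                          
                                          
                                          
                                          
                                          
                                          
                                          
                                          
                                          
                                          
                                          
                                          
                                          
                                          


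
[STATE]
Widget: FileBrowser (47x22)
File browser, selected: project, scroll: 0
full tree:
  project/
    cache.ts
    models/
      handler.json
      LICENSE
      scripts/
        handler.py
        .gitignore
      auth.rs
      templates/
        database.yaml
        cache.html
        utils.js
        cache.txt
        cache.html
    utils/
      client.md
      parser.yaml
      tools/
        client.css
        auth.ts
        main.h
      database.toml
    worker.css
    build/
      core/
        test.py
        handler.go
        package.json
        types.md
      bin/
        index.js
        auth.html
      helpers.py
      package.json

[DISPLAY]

> [-] project/                                 
    cache.ts                                   
    [+] models/                                
    [+] utils/                                 
    worker.css                                 
    [+] build/                                 
                                               
                                               
                                               
                                               
                                               
                                               
                                               
                                               
                                               
                                               
                                               
                                               
                                               
                                               
                                               
                                               


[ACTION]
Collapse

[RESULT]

> [+] project/                                 
                                               
                                               
                                               
                                               
                                               
                                               
                                               
                                               
                                               
                                               
                                               
                                               
                                               
                                               
                                               
                                               
                                               
                                               
                                               
                                               
                                               


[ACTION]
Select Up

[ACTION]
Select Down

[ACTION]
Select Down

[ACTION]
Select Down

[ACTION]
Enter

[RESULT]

> [-] project/                                 
    cache.ts                                   
    [+] models/                                
    [+] utils/                                 
    worker.css                                 
    [+] build/                                 
                                               
                                               
                                               
                                               
                                               
                                               
                                               
                                               
                                               
                                               
                                               
                                               
                                               
                                               
                                               
                                               


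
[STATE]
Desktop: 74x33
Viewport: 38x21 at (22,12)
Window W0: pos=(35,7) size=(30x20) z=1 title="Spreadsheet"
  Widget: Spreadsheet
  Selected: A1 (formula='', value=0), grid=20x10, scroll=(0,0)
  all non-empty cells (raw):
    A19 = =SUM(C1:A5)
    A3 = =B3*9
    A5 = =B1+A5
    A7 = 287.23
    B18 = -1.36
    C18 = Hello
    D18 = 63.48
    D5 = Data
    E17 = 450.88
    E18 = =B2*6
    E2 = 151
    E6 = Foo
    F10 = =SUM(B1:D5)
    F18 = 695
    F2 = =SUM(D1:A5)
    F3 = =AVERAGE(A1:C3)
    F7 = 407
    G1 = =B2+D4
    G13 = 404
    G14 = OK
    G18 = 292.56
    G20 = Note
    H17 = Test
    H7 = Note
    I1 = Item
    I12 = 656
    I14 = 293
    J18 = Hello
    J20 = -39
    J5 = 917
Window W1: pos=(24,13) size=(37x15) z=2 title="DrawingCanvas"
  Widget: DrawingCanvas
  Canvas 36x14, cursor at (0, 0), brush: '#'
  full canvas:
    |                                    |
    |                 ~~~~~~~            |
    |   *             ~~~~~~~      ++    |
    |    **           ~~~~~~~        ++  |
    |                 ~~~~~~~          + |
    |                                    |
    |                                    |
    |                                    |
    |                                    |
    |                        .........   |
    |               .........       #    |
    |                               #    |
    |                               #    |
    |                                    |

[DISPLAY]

             ┃------------------------
  ┏━━━━━━━━━━━━━━━━━━━━━━━━━━━━━━━━━━━
  ┃ DrawingCanvas                     
  ┠───────────────────────────────────
  ┃+                                  
  ┃                 ~~~~~~~           
  ┃   *             ~~~~~~~      ++   
  ┃    **           ~~~~~~~        ++ 
  ┃                 ~~~~~~~          +
  ┃                                   
  ┃                                   
  ┃                                   
  ┃                                   
  ┃                        .........  
  ┃               .........       #   
  ┗━━━━━━━━━━━━━━━━━━━━━━━━━━━━━━━━━━━
                                      
                                      
                                      
                                      
                                      


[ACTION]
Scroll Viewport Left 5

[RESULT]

                  ┃-------------------
       ┏━━━━━━━━━━━━━━━━━━━━━━━━━━━━━━
       ┃ DrawingCanvas                
       ┠──────────────────────────────
       ┃+                             
       ┃                 ~~~~~~~      
       ┃   *             ~~~~~~~      
       ┃    **           ~~~~~~~      
       ┃                 ~~~~~~~      
       ┃                              
       ┃                              
       ┃                              
       ┃                              
       ┃                        ......
       ┃               .........      
       ┗━━━━━━━━━━━━━━━━━━━━━━━━━━━━━━
                                      
                                      
                                      
                                      
                                      


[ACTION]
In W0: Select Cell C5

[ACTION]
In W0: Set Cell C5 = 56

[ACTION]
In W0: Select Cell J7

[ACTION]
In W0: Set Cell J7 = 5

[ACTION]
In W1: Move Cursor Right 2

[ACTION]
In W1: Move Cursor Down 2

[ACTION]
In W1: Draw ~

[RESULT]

                  ┃-------------------
       ┏━━━━━━━━━━━━━━━━━━━━━━━━━━━━━━
       ┃ DrawingCanvas                
       ┠──────────────────────────────
       ┃                              
       ┃                 ~~~~~~~      
       ┃  ~*             ~~~~~~~      
       ┃    **           ~~~~~~~      
       ┃                 ~~~~~~~      
       ┃                              
       ┃                              
       ┃                              
       ┃                              
       ┃                        ......
       ┃               .........      
       ┗━━━━━━━━━━━━━━━━━━━━━━━━━━━━━━
                                      
                                      
                                      
                                      
                                      


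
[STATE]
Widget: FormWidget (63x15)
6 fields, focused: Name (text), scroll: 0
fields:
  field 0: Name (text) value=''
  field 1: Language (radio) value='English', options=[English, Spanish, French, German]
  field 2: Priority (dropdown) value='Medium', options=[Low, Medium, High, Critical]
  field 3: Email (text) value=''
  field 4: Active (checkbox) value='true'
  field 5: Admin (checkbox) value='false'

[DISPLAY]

> Name:       [                                               ]
  Language:   (●) English  ( ) Spanish  ( ) French  ( ) German 
  Priority:   [Medium                                        ▼]
  Email:      [                                               ]
  Active:     [x]                                              
  Admin:      [ ]                                              
                                                               
                                                               
                                                               
                                                               
                                                               
                                                               
                                                               
                                                               
                                                               


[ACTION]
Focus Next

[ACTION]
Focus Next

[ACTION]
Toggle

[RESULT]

  Name:       [                                               ]
  Language:   (●) English  ( ) Spanish  ( ) French  ( ) German 
> Priority:   [Medium                                        ▼]
  Email:      [                                               ]
  Active:     [x]                                              
  Admin:      [ ]                                              
                                                               
                                                               
                                                               
                                                               
                                                               
                                                               
                                                               
                                                               
                                                               


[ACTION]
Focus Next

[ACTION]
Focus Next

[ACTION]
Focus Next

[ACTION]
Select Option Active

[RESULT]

  Name:       [                                               ]
  Language:   (●) English  ( ) Spanish  ( ) French  ( ) German 
  Priority:   [Medium                                        ▼]
  Email:      [                                               ]
  Active:     [x]                                              
> Admin:      [ ]                                              
                                                               
                                                               
                                                               
                                                               
                                                               
                                                               
                                                               
                                                               
                                                               


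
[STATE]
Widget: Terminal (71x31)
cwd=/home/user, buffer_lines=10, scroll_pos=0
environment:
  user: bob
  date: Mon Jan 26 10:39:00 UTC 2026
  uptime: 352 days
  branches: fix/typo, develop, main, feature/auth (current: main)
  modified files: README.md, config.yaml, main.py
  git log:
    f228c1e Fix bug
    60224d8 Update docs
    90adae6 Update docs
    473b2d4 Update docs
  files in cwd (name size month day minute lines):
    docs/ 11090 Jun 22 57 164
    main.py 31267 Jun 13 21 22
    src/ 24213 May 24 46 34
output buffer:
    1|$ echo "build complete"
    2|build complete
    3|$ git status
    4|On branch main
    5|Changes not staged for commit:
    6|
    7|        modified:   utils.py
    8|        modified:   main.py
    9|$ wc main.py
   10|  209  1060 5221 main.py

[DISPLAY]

$ echo "build complete"                                                
build complete                                                         
$ git status                                                           
On branch main                                                         
Changes not staged for commit:                                         
                                                                       
        modified:   utils.py                                           
        modified:   main.py                                            
$ wc main.py                                                           
  209  1060 5221 main.py                                               
$ █                                                                    
                                                                       
                                                                       
                                                                       
                                                                       
                                                                       
                                                                       
                                                                       
                                                                       
                                                                       
                                                                       
                                                                       
                                                                       
                                                                       
                                                                       
                                                                       
                                                                       
                                                                       
                                                                       
                                                                       
                                                                       


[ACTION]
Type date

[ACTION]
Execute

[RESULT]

$ echo "build complete"                                                
build complete                                                         
$ git status                                                           
On branch main                                                         
Changes not staged for commit:                                         
                                                                       
        modified:   utils.py                                           
        modified:   main.py                                            
$ wc main.py                                                           
  209  1060 5221 main.py                                               
$ date                                                                 
Mon Jan 26 10:39:00 UTC 2026                                           
$ █                                                                    
                                                                       
                                                                       
                                                                       
                                                                       
                                                                       
                                                                       
                                                                       
                                                                       
                                                                       
                                                                       
                                                                       
                                                                       
                                                                       
                                                                       
                                                                       
                                                                       
                                                                       
                                                                       
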